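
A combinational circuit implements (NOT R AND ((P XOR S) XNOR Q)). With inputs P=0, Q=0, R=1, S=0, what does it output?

Substituting: (NOT 1 AND ((0 XOR 0) XNOR 0))
= 0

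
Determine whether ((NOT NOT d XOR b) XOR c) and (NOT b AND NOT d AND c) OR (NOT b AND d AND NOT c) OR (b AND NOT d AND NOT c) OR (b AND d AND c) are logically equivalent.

Yes, they are equivalent — the two output columns agree on all 8 assignments:
b | d | c | Expression 1 | Expression 2
---------------------------------------
0 | 0 | 0 | 0 | 0
0 | 0 | 1 | 1 | 1
0 | 1 | 0 | 1 | 1
0 | 1 | 1 | 0 | 0
1 | 0 | 0 | 1 | 1
1 | 0 | 1 | 0 | 0
1 | 1 | 0 | 0 | 0
1 | 1 | 1 | 1 | 1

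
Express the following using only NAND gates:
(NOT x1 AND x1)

(((x1 NAND x1) NAND x1) NAND ((x1 NAND x1) NAND x1))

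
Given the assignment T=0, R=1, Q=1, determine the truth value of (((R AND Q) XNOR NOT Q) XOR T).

Substituting: (((1 AND 1) XNOR NOT 1) XOR 0)
= 0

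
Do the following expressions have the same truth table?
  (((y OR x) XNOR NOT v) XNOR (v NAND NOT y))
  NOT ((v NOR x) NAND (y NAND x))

No. Counterexample: with y=0, v=0, x=0, Expression 1 = 0 but Expression 2 = 1.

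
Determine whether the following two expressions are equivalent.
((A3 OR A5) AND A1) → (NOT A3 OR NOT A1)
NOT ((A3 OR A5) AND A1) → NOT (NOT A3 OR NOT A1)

No, Inverse is not equivalent to original (counterexample: A3=0, A1=0, A5=0)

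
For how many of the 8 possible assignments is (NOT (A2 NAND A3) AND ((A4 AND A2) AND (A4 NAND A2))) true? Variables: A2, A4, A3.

No assignment satisfies the expression.
Count: 0 out of 8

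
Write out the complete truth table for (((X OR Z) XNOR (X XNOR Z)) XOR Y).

X | Y | Z | Output
------------------
0 | 0 | 0 | 0
0 | 0 | 1 | 0
0 | 1 | 0 | 1
0 | 1 | 1 | 1
1 | 0 | 0 | 0
1 | 0 | 1 | 1
1 | 1 | 0 | 1
1 | 1 | 1 | 0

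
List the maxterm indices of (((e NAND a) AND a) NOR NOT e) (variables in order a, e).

ΠM(0, 2) = (a OR e) AND (NOT a OR e)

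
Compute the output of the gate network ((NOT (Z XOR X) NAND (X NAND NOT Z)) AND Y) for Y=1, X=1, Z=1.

Substituting: ((NOT (1 XOR 1) NAND (1 NAND NOT 1)) AND 1)
= 0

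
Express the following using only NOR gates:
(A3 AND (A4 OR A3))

((A3 NOR A3) NOR (((A4 NOR A3) NOR (A4 NOR A3)) NOR ((A4 NOR A3) NOR (A4 NOR A3))))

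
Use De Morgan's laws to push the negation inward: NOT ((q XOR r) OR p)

NOT (q XOR r) AND NOT p
De Morgan's: NOT(OR of terms) = AND of negations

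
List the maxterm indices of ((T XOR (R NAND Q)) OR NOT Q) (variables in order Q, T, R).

ΠM(5, 6) = (NOT Q OR T OR NOT R) AND (NOT Q OR NOT T OR R)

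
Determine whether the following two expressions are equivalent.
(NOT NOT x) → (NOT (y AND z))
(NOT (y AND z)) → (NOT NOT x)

No, Converse is not equivalent to original (counterexample: y=0, x=0, z=0)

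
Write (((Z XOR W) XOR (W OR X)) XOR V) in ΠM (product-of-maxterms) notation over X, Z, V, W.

ΠM(0, 1, 6, 7, 9, 10, 12, 15) = (X OR Z OR V OR W) AND (X OR Z OR V OR NOT W) AND (X OR NOT Z OR NOT V OR W) AND (X OR NOT Z OR NOT V OR NOT W) AND (NOT X OR Z OR V OR NOT W) AND (NOT X OR Z OR NOT V OR W) AND (NOT X OR NOT Z OR V OR W) AND (NOT X OR NOT Z OR NOT V OR NOT W)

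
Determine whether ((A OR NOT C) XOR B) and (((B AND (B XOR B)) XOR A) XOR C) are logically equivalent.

No. Counterexample: with B=0, A=0, C=0, Expression 1 = 1 but Expression 2 = 0.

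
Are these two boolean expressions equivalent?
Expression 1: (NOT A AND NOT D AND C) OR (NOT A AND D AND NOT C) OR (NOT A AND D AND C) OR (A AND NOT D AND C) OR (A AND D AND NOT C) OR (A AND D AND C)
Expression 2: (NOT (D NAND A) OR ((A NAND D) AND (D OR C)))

Yes, they are equivalent — the two output columns agree on all 8 assignments:
A | D | C | Expression 1 | Expression 2
---------------------------------------
0 | 0 | 0 | 0 | 0
0 | 0 | 1 | 1 | 1
0 | 1 | 0 | 1 | 1
0 | 1 | 1 | 1 | 1
1 | 0 | 0 | 0 | 0
1 | 0 | 1 | 1 | 1
1 | 1 | 0 | 1 | 1
1 | 1 | 1 | 1 | 1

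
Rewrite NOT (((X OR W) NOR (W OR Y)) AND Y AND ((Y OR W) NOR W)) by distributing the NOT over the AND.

NOT ((X OR W) NOR (W OR Y)) OR NOT Y OR NOT ((Y OR W) NOR W)
De Morgan's: NOT(AND of terms) = OR of negations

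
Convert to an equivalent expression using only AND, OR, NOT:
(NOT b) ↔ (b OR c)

((NOT b) AND (b OR c)) OR (b AND NOT (b OR c))
(Biconditional = both true or both false)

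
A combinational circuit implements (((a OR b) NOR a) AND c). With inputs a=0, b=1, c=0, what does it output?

Substituting: (((0 OR 1) NOR 0) AND 0)
= 0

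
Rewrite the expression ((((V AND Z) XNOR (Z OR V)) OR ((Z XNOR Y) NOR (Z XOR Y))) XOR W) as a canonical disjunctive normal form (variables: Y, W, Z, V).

(NOT Y AND NOT W AND NOT Z AND NOT V) OR (NOT Y AND NOT W AND Z AND V) OR (NOT Y AND W AND NOT Z AND V) OR (NOT Y AND W AND Z AND NOT V) OR (Y AND NOT W AND NOT Z AND NOT V) OR (Y AND NOT W AND Z AND V) OR (Y AND W AND NOT Z AND V) OR (Y AND W AND Z AND NOT V)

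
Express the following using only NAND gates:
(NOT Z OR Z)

(((Z NAND Z) NAND (Z NAND Z)) NAND (Z NAND Z))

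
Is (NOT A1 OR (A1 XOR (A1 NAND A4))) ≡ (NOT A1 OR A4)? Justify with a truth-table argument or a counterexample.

Yes, they are equivalent — the two output columns agree on all 4 assignments:
A1 | A4 | Expression 1 | Expression 2
-------------------------------------
0 | 0 | 1 | 1
0 | 1 | 1 | 1
1 | 0 | 0 | 0
1 | 1 | 1 | 1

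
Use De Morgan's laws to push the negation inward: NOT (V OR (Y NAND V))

NOT V AND NOT (Y NAND V)
De Morgan's: NOT(OR of terms) = AND of negations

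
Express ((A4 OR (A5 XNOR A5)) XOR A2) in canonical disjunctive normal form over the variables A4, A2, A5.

(NOT A4 AND NOT A2 AND NOT A5) OR (NOT A4 AND NOT A2 AND A5) OR (A4 AND NOT A2 AND NOT A5) OR (A4 AND NOT A2 AND A5)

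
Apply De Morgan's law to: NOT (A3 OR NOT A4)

NOT A3 AND A4
De Morgan's: NOT(OR of terms) = AND of negations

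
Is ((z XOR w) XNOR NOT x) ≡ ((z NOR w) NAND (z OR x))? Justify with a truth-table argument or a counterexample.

No. Counterexample: with w=0, z=0, x=0, Expression 1 = 0 but Expression 2 = 1.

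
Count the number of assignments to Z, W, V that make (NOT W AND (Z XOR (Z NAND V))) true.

Satisfying assignments: (0,0,0), (0,0,1), (1,0,1)
Count: 3 out of 8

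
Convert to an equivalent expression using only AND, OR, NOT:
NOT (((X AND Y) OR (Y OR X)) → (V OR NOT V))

((X AND Y) OR (Y OR X)) AND NOT (V OR NOT V)
(Negated implication: NOT(A → B) = A AND NOT B)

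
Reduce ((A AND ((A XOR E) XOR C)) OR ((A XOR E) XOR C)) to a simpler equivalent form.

By absorption (E OR (E AND v) = E):
= ((A XOR E) XOR C)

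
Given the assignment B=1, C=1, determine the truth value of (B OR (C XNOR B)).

Substituting: (1 OR (1 XNOR 1))
= 1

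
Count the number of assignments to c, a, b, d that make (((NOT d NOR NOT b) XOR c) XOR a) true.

Satisfying assignments: (0,0,1,1), (0,1,0,0), (0,1,0,1), (0,1,1,0), (1,0,0,0), (1,0,0,1), (1,0,1,0), (1,1,1,1)
Count: 8 out of 16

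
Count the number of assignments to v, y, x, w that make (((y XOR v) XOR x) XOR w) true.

Satisfying assignments: (0,0,0,1), (0,0,1,0), (0,1,0,0), (0,1,1,1), (1,0,0,0), (1,0,1,1), (1,1,0,1), (1,1,1,0)
Count: 8 out of 16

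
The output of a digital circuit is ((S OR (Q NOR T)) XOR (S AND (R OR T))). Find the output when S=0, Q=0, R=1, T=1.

Substituting: ((0 OR (0 NOR 1)) XOR (0 AND (1 OR 1)))
= 0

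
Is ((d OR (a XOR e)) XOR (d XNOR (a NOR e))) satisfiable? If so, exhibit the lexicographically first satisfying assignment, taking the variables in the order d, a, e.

d=0, a=1, e=1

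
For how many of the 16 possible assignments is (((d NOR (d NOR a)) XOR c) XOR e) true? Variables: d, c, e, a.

Satisfying assignments: (0,0,0,1), (0,0,1,0), (0,1,0,0), (0,1,1,1), (1,0,1,0), (1,0,1,1), (1,1,0,0), (1,1,0,1)
Count: 8 out of 16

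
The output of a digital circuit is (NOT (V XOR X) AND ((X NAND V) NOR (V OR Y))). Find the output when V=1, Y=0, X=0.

Substituting: (NOT (1 XOR 0) AND ((0 NAND 1) NOR (1 OR 0)))
= 0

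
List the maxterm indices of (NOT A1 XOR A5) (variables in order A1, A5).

ΠM(1, 2) = (A1 OR NOT A5) AND (NOT A1 OR A5)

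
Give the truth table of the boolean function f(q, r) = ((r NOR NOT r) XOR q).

q | r | Output
--------------
0 | 0 | 0
0 | 1 | 0
1 | 0 | 1
1 | 1 | 1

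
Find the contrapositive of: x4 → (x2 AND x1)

Contrapositive: NOT (x2 AND x1) → NOT x4
Note: A statement and its contrapositive are logically equivalent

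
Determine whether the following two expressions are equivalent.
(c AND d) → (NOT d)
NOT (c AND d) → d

No, Inverse is not equivalent to original (counterexample: d=0, c=0)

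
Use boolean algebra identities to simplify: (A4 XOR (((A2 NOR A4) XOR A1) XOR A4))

By XOR self-cancellation ((E XOR v) XOR v = E):
= ((A2 NOR A4) XOR A1)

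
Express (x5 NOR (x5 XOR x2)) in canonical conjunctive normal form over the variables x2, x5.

(x2 OR NOT x5) AND (NOT x2 OR x5) AND (NOT x2 OR NOT x5)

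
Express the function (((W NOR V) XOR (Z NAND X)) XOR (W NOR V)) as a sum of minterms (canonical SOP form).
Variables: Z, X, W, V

Σm(0, 1, 2, 3, 4, 5, 6, 7, 8, 9, 10, 11) = (NOT Z AND NOT X AND NOT W AND NOT V) OR (NOT Z AND NOT X AND NOT W AND V) OR (NOT Z AND NOT X AND W AND NOT V) OR (NOT Z AND NOT X AND W AND V) OR (NOT Z AND X AND NOT W AND NOT V) OR (NOT Z AND X AND NOT W AND V) OR (NOT Z AND X AND W AND NOT V) OR (NOT Z AND X AND W AND V) OR (Z AND NOT X AND NOT W AND NOT V) OR (Z AND NOT X AND NOT W AND V) OR (Z AND NOT X AND W AND NOT V) OR (Z AND NOT X AND W AND V)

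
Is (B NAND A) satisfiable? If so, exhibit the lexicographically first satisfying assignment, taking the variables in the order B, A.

B=0, A=0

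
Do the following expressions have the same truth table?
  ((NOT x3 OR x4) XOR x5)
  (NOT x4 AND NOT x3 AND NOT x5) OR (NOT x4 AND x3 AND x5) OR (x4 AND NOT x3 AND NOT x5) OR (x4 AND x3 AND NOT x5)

Yes, they are equivalent — the two output columns agree on all 8 assignments:
x4 | x3 | x5 | Expression 1 | Expression 2
------------------------------------------
0 | 0 | 0 | 1 | 1
0 | 0 | 1 | 0 | 0
0 | 1 | 0 | 0 | 0
0 | 1 | 1 | 1 | 1
1 | 0 | 0 | 1 | 1
1 | 0 | 1 | 0 | 0
1 | 1 | 0 | 1 | 1
1 | 1 | 1 | 0 | 0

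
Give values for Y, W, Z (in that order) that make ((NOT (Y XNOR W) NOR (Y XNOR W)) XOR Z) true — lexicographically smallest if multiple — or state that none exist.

Y=0, W=0, Z=1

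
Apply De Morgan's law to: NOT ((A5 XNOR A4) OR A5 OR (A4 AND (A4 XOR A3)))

NOT (A5 XNOR A4) AND NOT A5 AND NOT (A4 AND (A4 XOR A3))
De Morgan's: NOT(OR of terms) = AND of negations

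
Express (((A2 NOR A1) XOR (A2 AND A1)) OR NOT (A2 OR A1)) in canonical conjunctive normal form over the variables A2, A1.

(A2 OR NOT A1) AND (NOT A2 OR A1)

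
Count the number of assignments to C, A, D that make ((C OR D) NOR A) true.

Satisfying assignments: (0,0,0)
Count: 1 out of 8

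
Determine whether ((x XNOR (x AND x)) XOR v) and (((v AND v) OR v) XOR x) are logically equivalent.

No. Counterexample: with v=0, x=0, Expression 1 = 1 but Expression 2 = 0.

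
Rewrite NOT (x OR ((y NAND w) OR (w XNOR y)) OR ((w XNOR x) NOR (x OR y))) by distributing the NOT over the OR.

NOT x AND NOT ((y NAND w) OR (w XNOR y)) AND NOT ((w XNOR x) NOR (x OR y))
De Morgan's: NOT(OR of terms) = AND of negations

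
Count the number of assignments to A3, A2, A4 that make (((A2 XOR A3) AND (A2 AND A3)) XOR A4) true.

Satisfying assignments: (0,0,1), (0,1,1), (1,0,1), (1,1,1)
Count: 4 out of 8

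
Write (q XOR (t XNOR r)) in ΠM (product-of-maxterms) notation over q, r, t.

ΠM(1, 2, 4, 7) = (q OR r OR NOT t) AND (q OR NOT r OR t) AND (NOT q OR r OR t) AND (NOT q OR NOT r OR NOT t)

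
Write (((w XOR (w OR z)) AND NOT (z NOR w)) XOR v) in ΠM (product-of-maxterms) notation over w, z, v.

ΠM(0, 3, 4, 6) = (w OR z OR v) AND (w OR NOT z OR NOT v) AND (NOT w OR z OR v) AND (NOT w OR NOT z OR v)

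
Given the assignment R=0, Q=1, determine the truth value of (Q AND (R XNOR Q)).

Substituting: (1 AND (0 XNOR 1))
= 0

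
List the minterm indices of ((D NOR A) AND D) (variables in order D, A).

Σm() = FALSE (no minterms)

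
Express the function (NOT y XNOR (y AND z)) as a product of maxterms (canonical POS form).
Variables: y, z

ΠM(0, 1, 3) = (y OR z) AND (y OR NOT z) AND (NOT y OR NOT z)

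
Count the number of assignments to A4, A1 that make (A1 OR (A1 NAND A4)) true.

Satisfying assignments: (0,0), (0,1), (1,0), (1,1)
Count: 4 out of 4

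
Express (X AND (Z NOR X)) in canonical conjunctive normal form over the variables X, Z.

(X OR Z) AND (X OR NOT Z) AND (NOT X OR Z) AND (NOT X OR NOT Z)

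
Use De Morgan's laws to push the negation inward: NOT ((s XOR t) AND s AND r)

NOT (s XOR t) OR NOT s OR NOT r
De Morgan's: NOT(AND of terms) = OR of negations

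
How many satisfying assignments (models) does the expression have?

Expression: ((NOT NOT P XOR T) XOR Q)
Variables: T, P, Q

Satisfying assignments: (0,0,1), (0,1,0), (1,0,0), (1,1,1)
Count: 4 out of 8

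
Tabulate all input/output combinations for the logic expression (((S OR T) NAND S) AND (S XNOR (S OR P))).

T | P | S | Output
------------------
0 | 0 | 0 | 1
0 | 0 | 1 | 0
0 | 1 | 0 | 0
0 | 1 | 1 | 0
1 | 0 | 0 | 1
1 | 0 | 1 | 0
1 | 1 | 0 | 0
1 | 1 | 1 | 0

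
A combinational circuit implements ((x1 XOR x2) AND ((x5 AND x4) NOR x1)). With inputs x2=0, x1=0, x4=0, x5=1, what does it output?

Substituting: ((0 XOR 0) AND ((1 AND 0) NOR 0))
= 0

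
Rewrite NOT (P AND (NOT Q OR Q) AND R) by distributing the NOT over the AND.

NOT P OR NOT (NOT Q OR Q) OR NOT R
De Morgan's: NOT(AND of terms) = OR of negations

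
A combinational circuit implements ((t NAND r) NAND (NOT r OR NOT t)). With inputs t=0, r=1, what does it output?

Substituting: ((0 NAND 1) NAND (NOT 1 OR NOT 0))
= 0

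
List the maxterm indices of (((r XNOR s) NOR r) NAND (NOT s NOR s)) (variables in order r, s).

ΠM() = TRUE (no maxterms)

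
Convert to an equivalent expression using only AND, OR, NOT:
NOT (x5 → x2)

x5 AND NOT x2
(Negated implication: NOT(A → B) = A AND NOT B)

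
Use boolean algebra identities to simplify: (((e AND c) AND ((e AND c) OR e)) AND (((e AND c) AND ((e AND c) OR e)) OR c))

By absorption (E AND (E OR v) = E) then absorption (E AND (E OR v) = E):
= (e AND c)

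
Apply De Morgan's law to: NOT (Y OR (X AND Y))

NOT Y AND NOT (X AND Y)
De Morgan's: NOT(OR of terms) = AND of negations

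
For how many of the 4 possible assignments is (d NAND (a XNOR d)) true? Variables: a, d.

Satisfying assignments: (0,0), (0,1), (1,0)
Count: 3 out of 4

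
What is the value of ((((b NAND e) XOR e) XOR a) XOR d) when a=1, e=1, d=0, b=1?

Substituting: ((((1 NAND 1) XOR 1) XOR 1) XOR 0)
= 0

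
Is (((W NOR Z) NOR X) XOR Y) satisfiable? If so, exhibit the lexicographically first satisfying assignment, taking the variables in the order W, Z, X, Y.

W=0, Z=0, X=0, Y=1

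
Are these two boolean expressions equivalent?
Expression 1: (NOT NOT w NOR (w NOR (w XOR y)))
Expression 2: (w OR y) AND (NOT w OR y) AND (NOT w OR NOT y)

Yes, they are equivalent — the two output columns agree on all 4 assignments:
w | y | Expression 1 | Expression 2
-----------------------------------
0 | 0 | 0 | 0
0 | 1 | 1 | 1
1 | 0 | 0 | 0
1 | 1 | 0 | 0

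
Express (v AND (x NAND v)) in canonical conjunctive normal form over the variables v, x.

(v OR x) AND (v OR NOT x) AND (NOT v OR NOT x)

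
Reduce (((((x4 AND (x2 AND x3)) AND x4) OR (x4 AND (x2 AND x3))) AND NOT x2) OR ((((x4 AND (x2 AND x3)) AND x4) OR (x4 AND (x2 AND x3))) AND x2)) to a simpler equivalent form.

By distribution ((E AND v) OR (E AND NOT v) = E) then absorption (E OR (E AND v) = E):
= (x4 AND (x2 AND x3))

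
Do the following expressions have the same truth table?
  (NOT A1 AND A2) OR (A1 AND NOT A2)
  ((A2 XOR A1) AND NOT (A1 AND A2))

Yes, they are equivalent — the two output columns agree on all 4 assignments:
A1 | A2 | Expression 1 | Expression 2
-------------------------------------
0 | 0 | 0 | 0
0 | 1 | 1 | 1
1 | 0 | 1 | 1
1 | 1 | 0 | 0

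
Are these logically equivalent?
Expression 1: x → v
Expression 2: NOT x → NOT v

No, Inverse is not equivalent to original (counterexample: v=0, x=1)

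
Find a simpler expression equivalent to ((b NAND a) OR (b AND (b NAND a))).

By absorption (E OR (E AND v) = E):
= (b NAND a)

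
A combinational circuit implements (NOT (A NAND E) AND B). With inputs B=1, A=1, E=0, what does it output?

Substituting: (NOT (1 NAND 0) AND 1)
= 0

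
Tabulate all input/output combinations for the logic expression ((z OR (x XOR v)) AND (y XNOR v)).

v | x | z | y | Output
----------------------
0 | 0 | 0 | 0 | 0
0 | 0 | 0 | 1 | 0
0 | 0 | 1 | 0 | 1
0 | 0 | 1 | 1 | 0
0 | 1 | 0 | 0 | 1
0 | 1 | 0 | 1 | 0
0 | 1 | 1 | 0 | 1
0 | 1 | 1 | 1 | 0
1 | 0 | 0 | 0 | 0
1 | 0 | 0 | 1 | 1
1 | 0 | 1 | 0 | 0
1 | 0 | 1 | 1 | 1
1 | 1 | 0 | 0 | 0
1 | 1 | 0 | 1 | 0
1 | 1 | 1 | 0 | 0
1 | 1 | 1 | 1 | 1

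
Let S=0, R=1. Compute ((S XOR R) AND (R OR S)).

Substituting: ((0 XOR 1) AND (1 OR 0))
= 1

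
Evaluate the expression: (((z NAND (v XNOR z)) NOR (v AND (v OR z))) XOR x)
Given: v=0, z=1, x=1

Substituting: (((1 NAND (0 XNOR 1)) NOR (0 AND (0 OR 1))) XOR 1)
= 1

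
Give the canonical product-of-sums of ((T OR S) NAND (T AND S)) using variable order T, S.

ΠM(3) = (NOT T OR NOT S)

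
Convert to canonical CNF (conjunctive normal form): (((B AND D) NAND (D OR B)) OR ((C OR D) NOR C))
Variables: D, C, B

(NOT D OR C OR NOT B) AND (NOT D OR NOT C OR NOT B)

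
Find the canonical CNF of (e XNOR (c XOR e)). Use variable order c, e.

(NOT c OR e) AND (NOT c OR NOT e)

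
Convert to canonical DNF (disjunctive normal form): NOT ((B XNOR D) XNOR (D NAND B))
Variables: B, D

(NOT B AND D) OR (B AND NOT D) OR (B AND D)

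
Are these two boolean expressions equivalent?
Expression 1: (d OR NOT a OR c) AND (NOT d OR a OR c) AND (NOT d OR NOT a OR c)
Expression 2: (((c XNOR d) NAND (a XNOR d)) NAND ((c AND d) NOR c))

Yes, they are equivalent — the two output columns agree on all 8 assignments:
d | a | c | Expression 1 | Expression 2
---------------------------------------
0 | 0 | 0 | 1 | 1
0 | 0 | 1 | 1 | 1
0 | 1 | 0 | 0 | 0
0 | 1 | 1 | 1 | 1
1 | 0 | 0 | 0 | 0
1 | 0 | 1 | 1 | 1
1 | 1 | 0 | 0 | 0
1 | 1 | 1 | 1 | 1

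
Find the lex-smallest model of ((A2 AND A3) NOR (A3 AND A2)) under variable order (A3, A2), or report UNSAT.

A3=0, A2=0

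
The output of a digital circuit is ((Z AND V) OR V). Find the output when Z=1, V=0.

Substituting: ((1 AND 0) OR 0)
= 0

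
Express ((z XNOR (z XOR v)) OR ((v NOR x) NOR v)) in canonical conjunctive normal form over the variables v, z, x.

(NOT v OR z OR x) AND (NOT v OR z OR NOT x) AND (NOT v OR NOT z OR x) AND (NOT v OR NOT z OR NOT x)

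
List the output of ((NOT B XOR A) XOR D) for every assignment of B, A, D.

B | A | D | Output
------------------
0 | 0 | 0 | 1
0 | 0 | 1 | 0
0 | 1 | 0 | 0
0 | 1 | 1 | 1
1 | 0 | 0 | 0
1 | 0 | 1 | 1
1 | 1 | 0 | 1
1 | 1 | 1 | 0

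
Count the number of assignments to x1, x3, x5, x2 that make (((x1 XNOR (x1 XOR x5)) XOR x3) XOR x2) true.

Satisfying assignments: (0,0,0,0), (0,0,1,1), (0,1,0,1), (0,1,1,0), (1,0,0,0), (1,0,1,1), (1,1,0,1), (1,1,1,0)
Count: 8 out of 16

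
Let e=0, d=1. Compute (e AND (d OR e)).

Substituting: (0 AND (1 OR 0))
= 0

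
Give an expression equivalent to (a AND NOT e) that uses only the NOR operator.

((a NOR a) NOR ((e NOR e) NOR (e NOR e)))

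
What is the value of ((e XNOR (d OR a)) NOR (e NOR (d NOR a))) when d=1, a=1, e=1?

Substituting: ((1 XNOR (1 OR 1)) NOR (1 NOR (1 NOR 1)))
= 0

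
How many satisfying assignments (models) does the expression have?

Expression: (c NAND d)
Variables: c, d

Satisfying assignments: (0,0), (0,1), (1,0)
Count: 3 out of 4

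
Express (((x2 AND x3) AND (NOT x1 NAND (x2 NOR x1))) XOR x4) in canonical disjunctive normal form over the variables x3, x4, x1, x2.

(NOT x3 AND x4 AND NOT x1 AND NOT x2) OR (NOT x3 AND x4 AND NOT x1 AND x2) OR (NOT x3 AND x4 AND x1 AND NOT x2) OR (NOT x3 AND x4 AND x1 AND x2) OR (x3 AND NOT x4 AND NOT x1 AND x2) OR (x3 AND NOT x4 AND x1 AND x2) OR (x3 AND x4 AND NOT x1 AND NOT x2) OR (x3 AND x4 AND x1 AND NOT x2)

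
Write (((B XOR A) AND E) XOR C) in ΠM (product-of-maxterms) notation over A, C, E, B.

ΠM(0, 1, 2, 7, 8, 9, 11, 14) = (A OR C OR E OR B) AND (A OR C OR E OR NOT B) AND (A OR C OR NOT E OR B) AND (A OR NOT C OR NOT E OR NOT B) AND (NOT A OR C OR E OR B) AND (NOT A OR C OR E OR NOT B) AND (NOT A OR C OR NOT E OR NOT B) AND (NOT A OR NOT C OR NOT E OR B)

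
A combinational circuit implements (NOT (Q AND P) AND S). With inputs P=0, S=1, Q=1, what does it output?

Substituting: (NOT (1 AND 0) AND 1)
= 1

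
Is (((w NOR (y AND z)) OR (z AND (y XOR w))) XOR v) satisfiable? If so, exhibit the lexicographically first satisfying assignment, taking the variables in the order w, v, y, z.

w=0, v=0, y=0, z=0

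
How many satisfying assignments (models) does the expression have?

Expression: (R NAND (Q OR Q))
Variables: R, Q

Satisfying assignments: (0,0), (0,1), (1,0)
Count: 3 out of 4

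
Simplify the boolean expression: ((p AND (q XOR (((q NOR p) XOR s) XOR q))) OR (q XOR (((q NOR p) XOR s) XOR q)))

By absorption (E OR (E AND v) = E) then XOR self-cancellation ((E XOR v) XOR v = E):
= ((q NOR p) XOR s)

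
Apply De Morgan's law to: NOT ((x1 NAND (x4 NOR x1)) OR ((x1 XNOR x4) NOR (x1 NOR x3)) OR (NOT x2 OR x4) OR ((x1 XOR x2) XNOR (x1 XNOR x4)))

NOT (x1 NAND (x4 NOR x1)) AND NOT ((x1 XNOR x4) NOR (x1 NOR x3)) AND NOT (NOT x2 OR x4) AND NOT ((x1 XOR x2) XNOR (x1 XNOR x4))
De Morgan's: NOT(OR of terms) = AND of negations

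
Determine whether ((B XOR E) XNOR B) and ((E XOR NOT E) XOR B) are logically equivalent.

No. Counterexample: with B=0, E=1, Expression 1 = 0 but Expression 2 = 1.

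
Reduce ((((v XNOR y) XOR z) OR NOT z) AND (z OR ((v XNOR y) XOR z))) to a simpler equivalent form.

By distribution ((E OR v) AND (E OR NOT v) = E):
= ((v XNOR y) XOR z)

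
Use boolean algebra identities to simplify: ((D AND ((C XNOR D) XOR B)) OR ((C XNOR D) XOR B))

By absorption (E OR (E AND v) = E):
= ((C XNOR D) XOR B)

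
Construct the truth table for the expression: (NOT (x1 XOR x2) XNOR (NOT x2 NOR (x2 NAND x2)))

x1 | x2 | Output
----------------
0 | 0 | 0
0 | 1 | 0
1 | 0 | 1
1 | 1 | 1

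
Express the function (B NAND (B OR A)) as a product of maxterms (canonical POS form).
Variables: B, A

ΠM(2, 3) = (NOT B OR A) AND (NOT B OR NOT A)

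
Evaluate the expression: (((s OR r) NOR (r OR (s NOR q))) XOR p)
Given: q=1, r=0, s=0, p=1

Substituting: (((0 OR 0) NOR (0 OR (0 NOR 1))) XOR 1)
= 0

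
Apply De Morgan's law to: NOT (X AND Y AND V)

NOT X OR NOT Y OR NOT V
De Morgan's: NOT(AND of terms) = OR of negations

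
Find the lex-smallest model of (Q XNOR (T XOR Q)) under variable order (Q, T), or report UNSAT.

Q=0, T=0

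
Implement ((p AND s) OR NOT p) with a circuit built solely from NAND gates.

((((p NAND s) NAND (p NAND s)) NAND ((p NAND s) NAND (p NAND s))) NAND ((p NAND p) NAND (p NAND p)))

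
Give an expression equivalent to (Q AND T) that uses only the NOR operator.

((Q NOR Q) NOR (T NOR T))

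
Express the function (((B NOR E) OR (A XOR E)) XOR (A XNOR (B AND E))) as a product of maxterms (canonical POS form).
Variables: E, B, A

ΠM(0, 4, 5) = (E OR B OR A) AND (NOT E OR B OR A) AND (NOT E OR B OR NOT A)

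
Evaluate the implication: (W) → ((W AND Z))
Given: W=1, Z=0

Antecedent (W) = 1; consequent ((W AND Z)) = 0.
1 → 0 = 0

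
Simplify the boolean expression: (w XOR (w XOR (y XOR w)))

By XOR self-cancellation ((E XOR v) XOR v = E):
= (y XOR w)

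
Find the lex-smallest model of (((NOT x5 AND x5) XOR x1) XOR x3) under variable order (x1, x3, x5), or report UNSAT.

x1=0, x3=1, x5=0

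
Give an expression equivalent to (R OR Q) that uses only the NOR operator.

((R NOR Q) NOR (R NOR Q))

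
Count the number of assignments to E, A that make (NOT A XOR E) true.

Satisfying assignments: (0,0), (1,1)
Count: 2 out of 4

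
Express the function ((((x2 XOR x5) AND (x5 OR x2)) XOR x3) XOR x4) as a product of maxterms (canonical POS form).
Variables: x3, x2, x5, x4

ΠM(0, 3, 5, 6, 9, 10, 12, 15) = (x3 OR x2 OR x5 OR x4) AND (x3 OR x2 OR NOT x5 OR NOT x4) AND (x3 OR NOT x2 OR x5 OR NOT x4) AND (x3 OR NOT x2 OR NOT x5 OR x4) AND (NOT x3 OR x2 OR x5 OR NOT x4) AND (NOT x3 OR x2 OR NOT x5 OR x4) AND (NOT x3 OR NOT x2 OR x5 OR x4) AND (NOT x3 OR NOT x2 OR NOT x5 OR NOT x4)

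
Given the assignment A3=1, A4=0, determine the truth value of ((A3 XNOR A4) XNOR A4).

Substituting: ((1 XNOR 0) XNOR 0)
= 1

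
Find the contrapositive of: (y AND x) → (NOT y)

Contrapositive: y → NOT (y AND x)
Note: A statement and its contrapositive are logically equivalent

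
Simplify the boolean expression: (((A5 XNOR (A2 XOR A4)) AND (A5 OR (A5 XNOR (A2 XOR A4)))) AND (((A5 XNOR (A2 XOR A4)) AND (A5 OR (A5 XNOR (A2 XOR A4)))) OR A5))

By absorption (E AND (E OR v) = E) then absorption (E AND (E OR v) = E):
= (A5 XNOR (A2 XOR A4))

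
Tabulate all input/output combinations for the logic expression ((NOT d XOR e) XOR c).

d | e | c | Output
------------------
0 | 0 | 0 | 1
0 | 0 | 1 | 0
0 | 1 | 0 | 0
0 | 1 | 1 | 1
1 | 0 | 0 | 0
1 | 0 | 1 | 1
1 | 1 | 0 | 1
1 | 1 | 1 | 0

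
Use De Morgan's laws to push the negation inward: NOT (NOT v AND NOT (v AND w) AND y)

v OR (v AND w) OR NOT y
De Morgan's: NOT(AND of terms) = OR of negations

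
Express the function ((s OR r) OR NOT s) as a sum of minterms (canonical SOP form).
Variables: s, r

Σm(0, 1, 2, 3) = (NOT s AND NOT r) OR (NOT s AND r) OR (s AND NOT r) OR (s AND r)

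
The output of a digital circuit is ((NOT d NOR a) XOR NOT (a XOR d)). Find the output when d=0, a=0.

Substituting: ((NOT 0 NOR 0) XOR NOT (0 XOR 0))
= 1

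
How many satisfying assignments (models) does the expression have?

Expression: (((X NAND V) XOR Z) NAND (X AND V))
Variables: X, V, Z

Satisfying assignments: (0,0,0), (0,0,1), (0,1,0), (0,1,1), (1,0,0), (1,0,1), (1,1,0)
Count: 7 out of 8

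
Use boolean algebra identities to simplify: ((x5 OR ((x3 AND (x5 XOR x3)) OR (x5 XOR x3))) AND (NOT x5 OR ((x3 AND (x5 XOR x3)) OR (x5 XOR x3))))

By distribution ((E OR v) AND (E OR NOT v) = E) then absorption (E OR (E AND v) = E):
= (x5 XOR x3)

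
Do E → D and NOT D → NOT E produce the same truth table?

Yes, Contrapositive is always equivalent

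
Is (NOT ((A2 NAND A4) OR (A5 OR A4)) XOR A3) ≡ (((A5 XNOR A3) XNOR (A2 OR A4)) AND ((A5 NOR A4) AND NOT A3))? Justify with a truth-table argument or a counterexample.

No. Counterexample: with A2=0, A4=0, A3=1, A5=0, Expression 1 = 1 but Expression 2 = 0.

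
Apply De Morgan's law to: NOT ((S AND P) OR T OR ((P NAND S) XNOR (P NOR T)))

NOT (S AND P) AND NOT T AND NOT ((P NAND S) XNOR (P NOR T))
De Morgan's: NOT(OR of terms) = AND of negations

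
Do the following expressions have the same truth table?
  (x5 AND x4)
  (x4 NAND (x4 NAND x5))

No. Counterexample: with x4=0, x5=0, Expression 1 = 0 but Expression 2 = 1.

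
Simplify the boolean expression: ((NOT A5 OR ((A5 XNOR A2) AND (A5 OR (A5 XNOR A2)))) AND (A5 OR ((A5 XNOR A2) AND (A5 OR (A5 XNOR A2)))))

By distribution ((E OR v) AND (E OR NOT v) = E) then absorption (E AND (E OR v) = E):
= (A5 XNOR A2)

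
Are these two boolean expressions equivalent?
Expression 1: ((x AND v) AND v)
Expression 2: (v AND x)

Yes, they are equivalent — the two output columns agree on all 4 assignments:
v | x | Expression 1 | Expression 2
-----------------------------------
0 | 0 | 0 | 0
0 | 1 | 0 | 0
1 | 0 | 0 | 0
1 | 1 | 1 | 1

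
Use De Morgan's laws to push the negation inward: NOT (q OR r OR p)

NOT q AND NOT r AND NOT p
De Morgan's: NOT(OR of terms) = AND of negations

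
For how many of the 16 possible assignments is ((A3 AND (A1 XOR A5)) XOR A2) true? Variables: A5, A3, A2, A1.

Satisfying assignments: (0,0,1,0), (0,0,1,1), (0,1,0,1), (0,1,1,0), (1,0,1,0), (1,0,1,1), (1,1,0,0), (1,1,1,1)
Count: 8 out of 16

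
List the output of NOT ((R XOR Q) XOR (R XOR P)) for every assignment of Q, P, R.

Q | P | R | Output
------------------
0 | 0 | 0 | 1
0 | 0 | 1 | 1
0 | 1 | 0 | 0
0 | 1 | 1 | 0
1 | 0 | 0 | 0
1 | 0 | 1 | 0
1 | 1 | 0 | 1
1 | 1 | 1 | 1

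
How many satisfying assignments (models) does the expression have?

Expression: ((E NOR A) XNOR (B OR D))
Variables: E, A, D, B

Satisfying assignments: (0,0,0,1), (0,0,1,0), (0,0,1,1), (0,1,0,0), (1,0,0,0), (1,1,0,0)
Count: 6 out of 16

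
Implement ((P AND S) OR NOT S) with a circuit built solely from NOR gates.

((((P NOR P) NOR (S NOR S)) NOR (S NOR S)) NOR (((P NOR P) NOR (S NOR S)) NOR (S NOR S)))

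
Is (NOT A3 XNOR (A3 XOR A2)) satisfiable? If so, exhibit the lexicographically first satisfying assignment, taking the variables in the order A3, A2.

A3=0, A2=1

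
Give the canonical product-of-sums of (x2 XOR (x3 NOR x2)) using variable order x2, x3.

ΠM(1) = (x2 OR NOT x3)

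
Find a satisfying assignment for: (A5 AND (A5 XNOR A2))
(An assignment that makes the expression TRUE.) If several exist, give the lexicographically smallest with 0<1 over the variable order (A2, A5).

A2=1, A5=1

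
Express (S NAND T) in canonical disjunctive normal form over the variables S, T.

(NOT S AND NOT T) OR (NOT S AND T) OR (S AND NOT T)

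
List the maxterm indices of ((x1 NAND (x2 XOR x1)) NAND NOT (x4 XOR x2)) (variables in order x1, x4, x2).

ΠM(0, 3, 7) = (x1 OR x4 OR x2) AND (x1 OR NOT x4 OR NOT x2) AND (NOT x1 OR NOT x4 OR NOT x2)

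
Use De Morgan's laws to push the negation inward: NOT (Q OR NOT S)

NOT Q AND S
De Morgan's: NOT(OR of terms) = AND of negations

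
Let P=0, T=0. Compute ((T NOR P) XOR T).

Substituting: ((0 NOR 0) XOR 0)
= 1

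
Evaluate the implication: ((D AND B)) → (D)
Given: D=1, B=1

Antecedent ((D AND B)) = 1; consequent (D) = 1.
1 → 1 = 1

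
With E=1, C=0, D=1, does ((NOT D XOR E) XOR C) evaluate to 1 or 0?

Substituting: ((NOT 1 XOR 1) XOR 0)
= 1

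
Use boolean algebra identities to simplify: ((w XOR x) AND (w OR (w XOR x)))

By absorption (E AND (E OR v) = E):
= (w XOR x)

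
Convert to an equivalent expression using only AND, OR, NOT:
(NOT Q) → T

Q OR T
(Implication elimination: A → B = NOT A OR B)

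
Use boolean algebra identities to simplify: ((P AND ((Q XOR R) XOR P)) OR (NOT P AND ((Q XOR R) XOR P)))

By distribution ((E AND v) OR (E AND NOT v) = E):
= ((Q XOR R) XOR P)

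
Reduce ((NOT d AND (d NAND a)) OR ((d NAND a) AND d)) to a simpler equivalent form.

By distribution ((E AND v) OR (E AND NOT v) = E):
= (d NAND a)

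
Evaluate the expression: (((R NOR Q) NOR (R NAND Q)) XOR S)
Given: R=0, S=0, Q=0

Substituting: (((0 NOR 0) NOR (0 NAND 0)) XOR 0)
= 0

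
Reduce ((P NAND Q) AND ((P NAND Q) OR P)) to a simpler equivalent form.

By absorption (E AND (E OR v) = E):
= (P NAND Q)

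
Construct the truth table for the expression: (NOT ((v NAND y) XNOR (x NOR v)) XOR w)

x | y | w | v | Output
----------------------
0 | 0 | 0 | 0 | 0
0 | 0 | 0 | 1 | 1
0 | 0 | 1 | 0 | 1
0 | 0 | 1 | 1 | 0
0 | 1 | 0 | 0 | 0
0 | 1 | 0 | 1 | 0
0 | 1 | 1 | 0 | 1
0 | 1 | 1 | 1 | 1
1 | 0 | 0 | 0 | 1
1 | 0 | 0 | 1 | 1
1 | 0 | 1 | 0 | 0
1 | 0 | 1 | 1 | 0
1 | 1 | 0 | 0 | 1
1 | 1 | 0 | 1 | 0
1 | 1 | 1 | 0 | 0
1 | 1 | 1 | 1 | 1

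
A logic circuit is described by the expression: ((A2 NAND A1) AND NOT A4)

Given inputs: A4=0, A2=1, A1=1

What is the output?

Substituting: ((1 NAND 1) AND NOT 0)
= 0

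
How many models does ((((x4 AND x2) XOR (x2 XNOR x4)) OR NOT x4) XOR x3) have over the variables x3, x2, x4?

Satisfying assignments: (0,0,0), (0,1,0), (1,0,1), (1,1,1)
Count: 4 out of 8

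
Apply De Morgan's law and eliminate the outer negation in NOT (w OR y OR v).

NOT w AND NOT y AND NOT v
De Morgan's: NOT(OR of terms) = AND of negations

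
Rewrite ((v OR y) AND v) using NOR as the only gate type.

((((v NOR y) NOR (v NOR y)) NOR ((v NOR y) NOR (v NOR y))) NOR (v NOR v))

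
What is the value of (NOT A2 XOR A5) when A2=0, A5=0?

Substituting: (NOT 0 XOR 0)
= 1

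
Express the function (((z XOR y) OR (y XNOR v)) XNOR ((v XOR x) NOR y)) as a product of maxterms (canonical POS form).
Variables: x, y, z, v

ΠM(3, 4, 5, 7, 8, 9, 10, 12, 13, 15) = (x OR y OR NOT z OR NOT v) AND (x OR NOT y OR z OR v) AND (x OR NOT y OR z OR NOT v) AND (x OR NOT y OR NOT z OR NOT v) AND (NOT x OR y OR z OR v) AND (NOT x OR y OR z OR NOT v) AND (NOT x OR y OR NOT z OR v) AND (NOT x OR NOT y OR z OR v) AND (NOT x OR NOT y OR z OR NOT v) AND (NOT x OR NOT y OR NOT z OR NOT v)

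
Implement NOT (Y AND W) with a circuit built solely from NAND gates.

(((Y NAND W) NAND (Y NAND W)) NAND ((Y NAND W) NAND (Y NAND W)))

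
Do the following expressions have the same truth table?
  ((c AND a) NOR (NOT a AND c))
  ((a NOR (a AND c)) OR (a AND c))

No. Counterexample: with a=0, c=1, Expression 1 = 0 but Expression 2 = 1.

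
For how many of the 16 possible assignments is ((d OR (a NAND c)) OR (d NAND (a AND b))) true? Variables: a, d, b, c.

Satisfying assignments: (0,0,0,0), (0,0,0,1), (0,0,1,0), (0,0,1,1), (0,1,0,0), (0,1,0,1), (0,1,1,0), (0,1,1,1), (1,0,0,0), (1,0,0,1), (1,0,1,0), (1,0,1,1), (1,1,0,0), (1,1,0,1), (1,1,1,0), (1,1,1,1)
Count: 16 out of 16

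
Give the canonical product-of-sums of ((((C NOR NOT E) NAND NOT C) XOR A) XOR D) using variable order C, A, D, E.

ΠM(1, 2, 4, 7, 10, 11, 12, 13) = (C OR A OR D OR NOT E) AND (C OR A OR NOT D OR E) AND (C OR NOT A OR D OR E) AND (C OR NOT A OR NOT D OR NOT E) AND (NOT C OR A OR NOT D OR E) AND (NOT C OR A OR NOT D OR NOT E) AND (NOT C OR NOT A OR D OR E) AND (NOT C OR NOT A OR D OR NOT E)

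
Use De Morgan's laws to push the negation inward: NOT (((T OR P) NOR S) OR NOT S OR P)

NOT ((T OR P) NOR S) AND S AND NOT P
De Morgan's: NOT(OR of terms) = AND of negations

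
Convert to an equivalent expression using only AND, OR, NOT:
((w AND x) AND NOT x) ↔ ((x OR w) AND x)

(((w AND x) AND NOT x) AND ((x OR w) AND x)) OR (NOT ((w AND x) AND NOT x) AND NOT ((x OR w) AND x))
(Biconditional = both true or both false)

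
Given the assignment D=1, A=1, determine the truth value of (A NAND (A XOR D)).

Substituting: (1 NAND (1 XOR 1))
= 1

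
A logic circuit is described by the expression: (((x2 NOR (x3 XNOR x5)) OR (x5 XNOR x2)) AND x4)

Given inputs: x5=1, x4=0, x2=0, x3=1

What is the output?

Substituting: (((0 NOR (1 XNOR 1)) OR (1 XNOR 0)) AND 0)
= 0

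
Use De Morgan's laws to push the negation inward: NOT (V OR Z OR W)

NOT V AND NOT Z AND NOT W
De Morgan's: NOT(OR of terms) = AND of negations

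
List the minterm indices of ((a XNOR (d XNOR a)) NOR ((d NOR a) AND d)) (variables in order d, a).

Σm(0, 1) = (NOT d AND NOT a) OR (NOT d AND a)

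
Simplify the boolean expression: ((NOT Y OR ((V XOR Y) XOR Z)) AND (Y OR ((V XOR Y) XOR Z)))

By distribution ((E OR v) AND (E OR NOT v) = E):
= ((V XOR Y) XOR Z)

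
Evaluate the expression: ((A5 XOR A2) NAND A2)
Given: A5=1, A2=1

Substituting: ((1 XOR 1) NAND 1)
= 1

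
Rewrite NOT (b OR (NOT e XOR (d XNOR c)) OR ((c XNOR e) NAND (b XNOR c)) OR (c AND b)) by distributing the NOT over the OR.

NOT b AND NOT (NOT e XOR (d XNOR c)) AND NOT ((c XNOR e) NAND (b XNOR c)) AND NOT (c AND b)
De Morgan's: NOT(OR of terms) = AND of negations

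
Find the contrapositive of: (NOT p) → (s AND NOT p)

Contrapositive: NOT (s AND NOT p) → p
Note: A statement and its contrapositive are logically equivalent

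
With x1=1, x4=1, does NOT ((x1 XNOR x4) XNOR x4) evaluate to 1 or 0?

Substituting: NOT ((1 XNOR 1) XNOR 1)
= 0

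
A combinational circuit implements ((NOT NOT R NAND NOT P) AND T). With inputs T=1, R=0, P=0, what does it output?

Substituting: ((NOT NOT 0 NAND NOT 0) AND 1)
= 1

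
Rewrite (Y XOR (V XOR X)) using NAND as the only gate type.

((Y NAND (Y NAND ((V NAND (V NAND X)) NAND (X NAND (V NAND X))))) NAND (((V NAND (V NAND X)) NAND (X NAND (V NAND X))) NAND (Y NAND ((V NAND (V NAND X)) NAND (X NAND (V NAND X))))))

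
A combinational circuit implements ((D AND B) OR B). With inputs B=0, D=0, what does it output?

Substituting: ((0 AND 0) OR 0)
= 0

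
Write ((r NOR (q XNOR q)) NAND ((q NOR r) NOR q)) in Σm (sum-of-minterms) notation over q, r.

Σm(0, 1, 2, 3) = (NOT q AND NOT r) OR (NOT q AND r) OR (q AND NOT r) OR (q AND r)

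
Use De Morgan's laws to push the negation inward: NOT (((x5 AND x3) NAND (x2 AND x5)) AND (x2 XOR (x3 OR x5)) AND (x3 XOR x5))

NOT ((x5 AND x3) NAND (x2 AND x5)) OR NOT (x2 XOR (x3 OR x5)) OR NOT (x3 XOR x5)
De Morgan's: NOT(AND of terms) = OR of negations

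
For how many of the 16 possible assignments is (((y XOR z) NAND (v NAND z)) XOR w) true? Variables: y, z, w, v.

Satisfying assignments: (0,0,0,0), (0,0,0,1), (0,1,0,1), (0,1,1,0), (1,0,1,0), (1,0,1,1), (1,1,0,0), (1,1,0,1)
Count: 8 out of 16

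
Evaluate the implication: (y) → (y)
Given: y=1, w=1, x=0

Antecedent (y) = 1; consequent (y) = 1.
1 → 1 = 1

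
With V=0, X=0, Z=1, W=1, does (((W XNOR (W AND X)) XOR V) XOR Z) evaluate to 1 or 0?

Substituting: (((1 XNOR (1 AND 0)) XOR 0) XOR 1)
= 1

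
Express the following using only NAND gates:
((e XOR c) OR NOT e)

((((e NAND (e NAND c)) NAND (c NAND (e NAND c))) NAND ((e NAND (e NAND c)) NAND (c NAND (e NAND c)))) NAND ((e NAND e) NAND (e NAND e)))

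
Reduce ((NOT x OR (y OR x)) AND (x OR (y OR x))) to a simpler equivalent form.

By distribution ((E OR v) AND (E OR NOT v) = E):
= (y OR x)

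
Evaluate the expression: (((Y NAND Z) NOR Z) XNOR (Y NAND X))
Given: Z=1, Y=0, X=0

Substituting: (((0 NAND 1) NOR 1) XNOR (0 NAND 0))
= 0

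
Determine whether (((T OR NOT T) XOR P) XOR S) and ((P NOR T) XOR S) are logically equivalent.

No. Counterexample: with P=0, T=1, S=0, Expression 1 = 1 but Expression 2 = 0.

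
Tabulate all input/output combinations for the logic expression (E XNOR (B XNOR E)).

B | E | Output
--------------
0 | 0 | 0
0 | 1 | 0
1 | 0 | 1
1 | 1 | 1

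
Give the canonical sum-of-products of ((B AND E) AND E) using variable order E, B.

Σm(3) = (E AND B)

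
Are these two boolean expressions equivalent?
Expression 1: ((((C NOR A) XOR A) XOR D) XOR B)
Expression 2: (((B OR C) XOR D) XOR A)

No. Counterexample: with C=0, D=0, B=0, A=0, Expression 1 = 1 but Expression 2 = 0.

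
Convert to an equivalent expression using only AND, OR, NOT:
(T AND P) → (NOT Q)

NOT (T AND P) OR (NOT Q)
(Implication elimination: A → B = NOT A OR B)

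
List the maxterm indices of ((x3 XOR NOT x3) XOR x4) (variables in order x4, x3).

ΠM(2, 3) = (NOT x4 OR x3) AND (NOT x4 OR NOT x3)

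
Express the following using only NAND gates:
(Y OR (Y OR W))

((Y NAND Y) NAND (((Y NAND Y) NAND (W NAND W)) NAND ((Y NAND Y) NAND (W NAND W))))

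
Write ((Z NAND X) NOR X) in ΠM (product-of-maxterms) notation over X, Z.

ΠM(0, 1, 2, 3) = (X OR Z) AND (X OR NOT Z) AND (NOT X OR Z) AND (NOT X OR NOT Z)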